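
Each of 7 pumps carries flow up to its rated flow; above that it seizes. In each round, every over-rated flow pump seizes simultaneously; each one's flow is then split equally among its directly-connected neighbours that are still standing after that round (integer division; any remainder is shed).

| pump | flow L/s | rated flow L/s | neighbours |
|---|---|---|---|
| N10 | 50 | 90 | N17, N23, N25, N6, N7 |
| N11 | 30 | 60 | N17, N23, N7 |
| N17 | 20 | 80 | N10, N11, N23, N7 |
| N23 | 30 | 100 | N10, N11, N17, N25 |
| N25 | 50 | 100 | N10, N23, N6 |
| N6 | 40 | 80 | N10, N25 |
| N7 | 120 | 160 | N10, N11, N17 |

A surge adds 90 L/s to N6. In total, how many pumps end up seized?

Round 1 — N6 at 130 > 80. N6 seizes.
  N6 sheds 130 L/s to N10, N25: 65 each.
    N10: 50+65 = 115 > 90
    N25: 50+65 = 115 > 100
Round 2 — N10, N25 seize.
  N10 sheds 115 L/s to N17, N23, N7: 38 each (1 lost).
    N17: 20+38 = 58 ≤ 80
    N23: 30+38 = 68 ≤ 100
    N7: 120+38 = 158 ≤ 160
  N25 sheds 115 L/s to N23: 115 each.
    N23: 68+115 = 183 > 100
Round 3 — N23 seizes.
  N23 sheds 183 L/s to N11, N17: 91 each (1 lost).
    N11: 30+91 = 121 > 60
    N17: 58+91 = 149 > 80
Round 4 — N11, N17 seize.
  N11 sheds 121 L/s to N7: 121 each.
    N7: 158+121 = 279 > 160
  N17 sheds 149 L/s to N7: 149 each.
    N7: 279+149 = 428 > 160
Round 5 — N7 seizes.
  N7 sheds 428 L/s: no online neighbours, lost.
No further seizures.

7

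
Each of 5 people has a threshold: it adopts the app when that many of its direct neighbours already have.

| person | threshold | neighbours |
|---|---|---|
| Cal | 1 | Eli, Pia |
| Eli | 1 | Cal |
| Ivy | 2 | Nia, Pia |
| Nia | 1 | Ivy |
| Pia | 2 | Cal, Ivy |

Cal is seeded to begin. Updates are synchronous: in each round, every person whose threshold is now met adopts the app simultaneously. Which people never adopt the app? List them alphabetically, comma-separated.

Ivy, Nia, Pia

Round 1 — Cal adopts the app (initial).
Round 2 — checking thresholds:
  Eli: 1 of 1 neighbours ≥ 1, adopts the app.
  Pia: 1 of 2 neighbours < 2, holds.
Round 3 — no new adoptions; cascade stops.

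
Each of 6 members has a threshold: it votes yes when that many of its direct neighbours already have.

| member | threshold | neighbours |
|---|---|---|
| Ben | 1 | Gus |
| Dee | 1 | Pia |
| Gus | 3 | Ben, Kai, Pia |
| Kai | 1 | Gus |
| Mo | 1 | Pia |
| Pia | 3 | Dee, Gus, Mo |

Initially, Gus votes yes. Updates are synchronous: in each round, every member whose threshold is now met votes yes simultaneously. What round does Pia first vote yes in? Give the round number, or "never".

Round 1 — Gus votes yes (initial).
Round 2 — checking thresholds:
  Ben: 1 of 1 neighbours ≥ 1, votes yes.
  Kai: 1 of 1 neighbours ≥ 1, votes yes.
  Pia: 1 of 3 neighbours < 3, below threshold.
Round 3 — no new yes votes; cascade stops.

never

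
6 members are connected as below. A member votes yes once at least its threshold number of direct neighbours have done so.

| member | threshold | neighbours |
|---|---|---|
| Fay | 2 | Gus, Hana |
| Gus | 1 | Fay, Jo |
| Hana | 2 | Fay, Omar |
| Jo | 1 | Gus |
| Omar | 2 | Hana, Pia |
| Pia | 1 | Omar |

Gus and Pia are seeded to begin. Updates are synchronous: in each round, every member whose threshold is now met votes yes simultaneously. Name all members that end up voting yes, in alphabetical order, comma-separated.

Round 1 — Gus, Pia vote yes (initial).
Round 2 — checking thresholds:
  Fay: 1 of 2 neighbours < 2, not yet.
  Jo: 1 of 1 neighbours ≥ 1, votes yes.
  Omar: 1 of 2 neighbours < 2, not yet.
Round 3 — no new yes votes; cascade stops.

Gus, Jo, Pia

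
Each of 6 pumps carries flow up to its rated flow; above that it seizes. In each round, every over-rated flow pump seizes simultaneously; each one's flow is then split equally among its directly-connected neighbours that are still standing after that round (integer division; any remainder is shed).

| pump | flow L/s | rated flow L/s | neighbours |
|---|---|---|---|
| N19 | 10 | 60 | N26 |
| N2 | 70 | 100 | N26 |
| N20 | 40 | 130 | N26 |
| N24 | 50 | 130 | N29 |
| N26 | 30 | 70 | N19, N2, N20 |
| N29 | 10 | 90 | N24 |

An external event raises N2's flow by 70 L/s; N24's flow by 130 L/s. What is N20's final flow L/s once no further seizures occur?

125

Round 1 — N2 at 140 > 100; N24 at 180 > 130. N2, N24 seize.
  N2 sheds 140 L/s to N26: 140 each.
    N26: 30+140 = 170 > 70
  N24 sheds 180 L/s to N29: 180 each.
    N29: 10+180 = 190 > 90
Round 2 — N26, N29 seize.
  N26 sheds 170 L/s to N19, N20: 85 each.
    N19: 10+85 = 95 > 60
    N20: 40+85 = 125 ≤ 130
  N29 sheds 190 L/s: no online neighbours, lost.
Round 3 — N19 seizes.
  N19 sheds 95 L/s: no online neighbours, lost.
No further seizures.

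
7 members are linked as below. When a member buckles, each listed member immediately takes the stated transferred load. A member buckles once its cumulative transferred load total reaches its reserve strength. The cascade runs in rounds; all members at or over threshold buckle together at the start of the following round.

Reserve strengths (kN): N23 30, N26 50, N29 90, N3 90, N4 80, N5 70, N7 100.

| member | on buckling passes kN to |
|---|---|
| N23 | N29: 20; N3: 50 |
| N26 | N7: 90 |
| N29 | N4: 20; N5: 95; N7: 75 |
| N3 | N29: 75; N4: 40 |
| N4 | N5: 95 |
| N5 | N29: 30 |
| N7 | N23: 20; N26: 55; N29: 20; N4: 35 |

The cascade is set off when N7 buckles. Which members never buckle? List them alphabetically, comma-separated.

Round 1 — N7 buckles (initial).
  N23: +20 → 20 < 30
  N26: +55 → 55 ≥ 50
  N29: +20 → 20 < 90
  N4: +35 → 35 < 80
Round 2 — N26 buckles.
No further bucklings.

N23, N29, N3, N4, N5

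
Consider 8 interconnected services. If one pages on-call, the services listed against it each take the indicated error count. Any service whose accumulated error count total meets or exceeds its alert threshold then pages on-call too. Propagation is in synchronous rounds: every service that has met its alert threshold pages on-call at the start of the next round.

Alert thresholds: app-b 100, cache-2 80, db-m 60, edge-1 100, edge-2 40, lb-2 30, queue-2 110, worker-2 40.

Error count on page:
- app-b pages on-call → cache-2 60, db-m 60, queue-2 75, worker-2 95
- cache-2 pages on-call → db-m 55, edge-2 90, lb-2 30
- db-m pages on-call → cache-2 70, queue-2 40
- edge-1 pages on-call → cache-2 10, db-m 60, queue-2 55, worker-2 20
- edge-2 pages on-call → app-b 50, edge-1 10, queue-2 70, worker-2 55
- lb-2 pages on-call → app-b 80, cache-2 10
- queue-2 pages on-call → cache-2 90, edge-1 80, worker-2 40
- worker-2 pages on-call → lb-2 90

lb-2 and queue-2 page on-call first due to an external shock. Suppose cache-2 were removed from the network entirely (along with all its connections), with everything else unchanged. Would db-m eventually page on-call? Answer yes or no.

With cache-2 removed:
Round 1 — lb-2, queue-2 page on-call (initial).
  app-b: +80 → 80 < 100
  edge-1: +80 → 80 < 100
  worker-2: +40 → 40 ≥ 40
Round 2 — worker-2 pages on-call.
No further pages.

no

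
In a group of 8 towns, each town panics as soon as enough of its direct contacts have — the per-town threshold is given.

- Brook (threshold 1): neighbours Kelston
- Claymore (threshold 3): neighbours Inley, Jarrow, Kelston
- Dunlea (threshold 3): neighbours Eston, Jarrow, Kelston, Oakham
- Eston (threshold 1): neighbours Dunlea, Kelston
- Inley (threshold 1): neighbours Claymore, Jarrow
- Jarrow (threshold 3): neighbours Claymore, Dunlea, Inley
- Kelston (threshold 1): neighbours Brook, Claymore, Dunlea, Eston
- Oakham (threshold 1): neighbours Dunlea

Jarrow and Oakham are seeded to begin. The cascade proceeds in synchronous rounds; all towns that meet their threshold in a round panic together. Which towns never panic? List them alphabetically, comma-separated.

Brook, Claymore, Dunlea, Eston, Kelston

Round 1 — Jarrow, Oakham panic (initial).
Round 2 — checking thresholds:
  Claymore: 1 of 3 neighbours < 3, holds.
  Dunlea: 2 of 4 neighbours < 3, holds.
  Inley: 1 of 2 neighbours ≥ 1, panics.
Round 3 — no new panics; cascade stops.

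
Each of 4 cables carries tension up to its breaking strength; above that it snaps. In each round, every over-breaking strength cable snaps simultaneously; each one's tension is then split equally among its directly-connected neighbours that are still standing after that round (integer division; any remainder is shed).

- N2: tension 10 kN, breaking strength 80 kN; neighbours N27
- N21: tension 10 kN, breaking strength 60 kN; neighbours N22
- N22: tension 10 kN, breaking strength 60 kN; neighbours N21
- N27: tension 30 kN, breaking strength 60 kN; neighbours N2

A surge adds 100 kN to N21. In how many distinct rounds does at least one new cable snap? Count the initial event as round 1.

Round 1 — N21 at 110 > 60. N21 snaps.
  N21 sheds 110 kN to N22: 110 each.
    N22: 10+110 = 120 > 60
Round 2 — N22 snaps.
  N22 sheds 120 kN: no online neighbours, lost.
No further breaks.

2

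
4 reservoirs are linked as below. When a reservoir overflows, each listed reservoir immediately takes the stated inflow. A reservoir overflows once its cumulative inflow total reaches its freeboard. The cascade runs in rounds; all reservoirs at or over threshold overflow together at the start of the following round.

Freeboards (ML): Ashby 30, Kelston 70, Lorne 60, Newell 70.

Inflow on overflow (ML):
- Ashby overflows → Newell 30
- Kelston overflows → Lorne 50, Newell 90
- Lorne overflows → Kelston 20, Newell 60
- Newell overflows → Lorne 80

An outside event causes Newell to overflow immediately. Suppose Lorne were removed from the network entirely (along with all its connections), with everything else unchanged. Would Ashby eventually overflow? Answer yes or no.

With Lorne removed:
Round 1 — Newell overflows (initial).
No further overflows.

no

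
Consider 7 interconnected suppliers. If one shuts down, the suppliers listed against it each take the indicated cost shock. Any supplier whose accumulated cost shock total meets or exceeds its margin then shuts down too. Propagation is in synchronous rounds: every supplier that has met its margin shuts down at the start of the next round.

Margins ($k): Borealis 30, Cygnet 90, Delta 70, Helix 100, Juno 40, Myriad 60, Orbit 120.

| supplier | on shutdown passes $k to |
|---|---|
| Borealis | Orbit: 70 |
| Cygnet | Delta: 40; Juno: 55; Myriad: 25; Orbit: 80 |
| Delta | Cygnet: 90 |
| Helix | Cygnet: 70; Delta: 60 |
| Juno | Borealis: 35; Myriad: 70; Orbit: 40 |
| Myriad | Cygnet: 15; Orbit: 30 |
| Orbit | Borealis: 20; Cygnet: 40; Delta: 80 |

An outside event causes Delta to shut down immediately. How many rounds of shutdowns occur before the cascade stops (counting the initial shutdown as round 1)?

4

Round 1 — Delta shuts down (initial).
  Cygnet: +90 → 90 ≥ 90
Round 2 — Cygnet shuts down.
  Juno: +55 → 55 ≥ 40
  Myriad: +25 → 25 < 60
  Orbit: +80 → 80 < 120
Round 3 — Juno shuts down.
  Borealis: +35 → 35 ≥ 30
  Myriad: +70 → 95 ≥ 60
  Orbit: +40 → 120 ≥ 120
Round 4 — Borealis, Myriad, Orbit shut down.
No further shutdowns.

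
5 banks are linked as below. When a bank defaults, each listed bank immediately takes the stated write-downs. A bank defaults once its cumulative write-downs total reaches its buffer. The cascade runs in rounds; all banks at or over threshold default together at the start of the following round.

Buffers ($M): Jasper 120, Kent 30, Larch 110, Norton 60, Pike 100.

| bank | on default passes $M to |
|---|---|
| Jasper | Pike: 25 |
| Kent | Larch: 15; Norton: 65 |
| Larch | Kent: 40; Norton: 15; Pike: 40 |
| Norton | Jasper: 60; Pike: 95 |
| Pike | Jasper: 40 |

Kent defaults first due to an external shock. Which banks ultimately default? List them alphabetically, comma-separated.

Kent, Norton

Round 1 — Kent defaults (initial).
  Larch: +15 → 15 < 110
  Norton: +65 → 65 ≥ 60
Round 2 — Norton defaults.
  Jasper: +60 → 60 < 120
  Pike: +95 → 95 < 100
No further defaults.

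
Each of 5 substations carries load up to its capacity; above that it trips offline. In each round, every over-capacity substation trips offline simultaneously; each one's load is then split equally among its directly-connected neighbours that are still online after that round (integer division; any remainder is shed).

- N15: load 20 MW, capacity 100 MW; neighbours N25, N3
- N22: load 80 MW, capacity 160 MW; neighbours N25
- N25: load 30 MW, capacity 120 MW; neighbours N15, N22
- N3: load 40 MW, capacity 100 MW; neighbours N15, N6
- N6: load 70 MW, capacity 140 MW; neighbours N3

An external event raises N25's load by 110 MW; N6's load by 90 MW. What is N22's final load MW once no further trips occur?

Round 1 — N25 at 140 > 120; N6 at 160 > 140. N25, N6 trip offline.
  N25 sheds 140 MW to N15, N22: 70 each.
    N15: 20+70 = 90 ≤ 100
    N22: 80+70 = 150 ≤ 160
  N6 sheds 160 MW to N3: 160 each.
    N3: 40+160 = 200 > 100
Round 2 — N3 trips offline.
  N3 sheds 200 MW to N15: 200 each.
    N15: 90+200 = 290 > 100
Round 3 — N15 trips offline.
  N15 sheds 290 MW: no online neighbours, lost.
No further trips.

150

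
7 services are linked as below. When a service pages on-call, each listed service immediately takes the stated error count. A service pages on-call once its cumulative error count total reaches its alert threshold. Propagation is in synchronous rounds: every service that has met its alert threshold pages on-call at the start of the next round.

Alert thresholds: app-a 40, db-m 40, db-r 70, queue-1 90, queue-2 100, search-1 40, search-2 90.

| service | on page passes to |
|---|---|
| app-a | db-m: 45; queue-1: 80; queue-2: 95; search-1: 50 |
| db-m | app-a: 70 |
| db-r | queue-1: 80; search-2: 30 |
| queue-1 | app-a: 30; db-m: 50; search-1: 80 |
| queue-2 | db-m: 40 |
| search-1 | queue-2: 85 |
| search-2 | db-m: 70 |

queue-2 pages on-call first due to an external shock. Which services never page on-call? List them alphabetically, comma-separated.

db-r, queue-1, search-2

Round 1 — queue-2 pages on-call (initial).
  db-m: +40 → 40 ≥ 40
Round 2 — db-m pages on-call.
  app-a: +70 → 70 ≥ 40
Round 3 — app-a pages on-call.
  queue-1: +80 → 80 < 90
  search-1: +50 → 50 ≥ 40
Round 4 — search-1 pages on-call.
No further pages.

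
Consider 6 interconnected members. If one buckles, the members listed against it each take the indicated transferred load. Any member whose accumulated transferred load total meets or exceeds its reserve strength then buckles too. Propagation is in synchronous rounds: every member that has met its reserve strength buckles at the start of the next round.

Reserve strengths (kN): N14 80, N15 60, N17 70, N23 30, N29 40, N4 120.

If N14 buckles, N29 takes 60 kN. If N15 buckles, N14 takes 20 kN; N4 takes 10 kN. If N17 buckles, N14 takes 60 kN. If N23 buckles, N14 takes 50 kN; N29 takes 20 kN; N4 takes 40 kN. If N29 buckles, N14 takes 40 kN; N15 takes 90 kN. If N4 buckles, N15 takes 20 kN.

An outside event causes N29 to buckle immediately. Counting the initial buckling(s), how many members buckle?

Round 1 — N29 buckles (initial).
  N14: +40 → 40 < 80
  N15: +90 → 90 ≥ 60
Round 2 — N15 buckles.
  N14: +20 → 60 < 80
  N4: +10 → 10 < 120
No further bucklings.

2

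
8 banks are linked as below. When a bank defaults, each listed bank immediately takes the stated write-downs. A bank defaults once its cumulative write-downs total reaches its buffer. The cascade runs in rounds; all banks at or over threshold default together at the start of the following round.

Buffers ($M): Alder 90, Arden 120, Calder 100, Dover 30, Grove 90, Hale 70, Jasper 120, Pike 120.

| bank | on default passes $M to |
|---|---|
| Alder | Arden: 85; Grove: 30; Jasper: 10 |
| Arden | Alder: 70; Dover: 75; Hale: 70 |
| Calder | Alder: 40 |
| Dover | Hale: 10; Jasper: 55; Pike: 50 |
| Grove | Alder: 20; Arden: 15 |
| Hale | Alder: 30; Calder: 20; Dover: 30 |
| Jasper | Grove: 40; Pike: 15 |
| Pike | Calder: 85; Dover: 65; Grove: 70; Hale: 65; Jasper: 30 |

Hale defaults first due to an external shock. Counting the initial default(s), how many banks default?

Round 1 — Hale defaults (initial).
  Alder: +30 → 30 < 90
  Calder: +20 → 20 < 100
  Dover: +30 → 30 ≥ 30
Round 2 — Dover defaults.
  Jasper: +55 → 55 < 120
  Pike: +50 → 50 < 120
No further defaults.

2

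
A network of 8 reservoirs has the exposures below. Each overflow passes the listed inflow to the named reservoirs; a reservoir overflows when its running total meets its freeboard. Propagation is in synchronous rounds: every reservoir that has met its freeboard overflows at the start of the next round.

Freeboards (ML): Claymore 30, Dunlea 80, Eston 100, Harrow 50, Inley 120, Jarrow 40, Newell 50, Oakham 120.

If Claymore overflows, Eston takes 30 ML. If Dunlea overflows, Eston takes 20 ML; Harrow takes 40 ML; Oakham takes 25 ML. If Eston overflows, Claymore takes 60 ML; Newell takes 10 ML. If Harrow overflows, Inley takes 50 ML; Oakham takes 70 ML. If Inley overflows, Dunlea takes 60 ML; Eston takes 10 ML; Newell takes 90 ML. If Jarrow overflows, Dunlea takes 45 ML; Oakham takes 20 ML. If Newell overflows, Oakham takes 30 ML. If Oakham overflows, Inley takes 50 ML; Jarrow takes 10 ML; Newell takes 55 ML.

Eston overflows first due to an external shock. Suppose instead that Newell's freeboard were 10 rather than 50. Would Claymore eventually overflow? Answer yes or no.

yes

With Newell's freeboard at 10:
Round 1 — Eston overflows (initial).
  Claymore: +60 → 60 ≥ 30
  Newell: +10 → 10 ≥ 10
Round 2 — Claymore, Newell overflow.
  Oakham: +30 → 30 < 120
No further overflows.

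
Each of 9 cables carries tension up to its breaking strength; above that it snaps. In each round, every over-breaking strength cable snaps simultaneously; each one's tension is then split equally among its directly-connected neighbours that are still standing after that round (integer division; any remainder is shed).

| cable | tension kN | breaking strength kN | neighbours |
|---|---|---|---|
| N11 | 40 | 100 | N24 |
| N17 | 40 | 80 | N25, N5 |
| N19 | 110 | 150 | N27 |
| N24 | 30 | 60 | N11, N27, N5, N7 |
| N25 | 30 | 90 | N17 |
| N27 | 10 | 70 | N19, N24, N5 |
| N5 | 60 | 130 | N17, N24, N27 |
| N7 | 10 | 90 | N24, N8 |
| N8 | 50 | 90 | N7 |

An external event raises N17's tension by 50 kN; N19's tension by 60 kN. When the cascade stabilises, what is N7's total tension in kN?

70

Round 1 — N17 at 90 > 80; N19 at 170 > 150. N17, N19 snap.
  N17 sheds 90 kN to N25, N5: 45 each.
    N25: 30+45 = 75 ≤ 90
    N5: 60+45 = 105 ≤ 130
  N19 sheds 170 kN to N27: 170 each.
    N27: 10+170 = 180 > 70
Round 2 — N27 snaps.
  N27 sheds 180 kN to N24, N5: 90 each.
    N24: 30+90 = 120 > 60
    N5: 105+90 = 195 > 130
Round 3 — N24, N5 snap.
  N24 sheds 120 kN to N11, N7: 60 each.
    N11: 40+60 = 100 ≤ 100
    N7: 10+60 = 70 ≤ 90
  N5 sheds 195 kN: no online neighbours, lost.
No further breaks.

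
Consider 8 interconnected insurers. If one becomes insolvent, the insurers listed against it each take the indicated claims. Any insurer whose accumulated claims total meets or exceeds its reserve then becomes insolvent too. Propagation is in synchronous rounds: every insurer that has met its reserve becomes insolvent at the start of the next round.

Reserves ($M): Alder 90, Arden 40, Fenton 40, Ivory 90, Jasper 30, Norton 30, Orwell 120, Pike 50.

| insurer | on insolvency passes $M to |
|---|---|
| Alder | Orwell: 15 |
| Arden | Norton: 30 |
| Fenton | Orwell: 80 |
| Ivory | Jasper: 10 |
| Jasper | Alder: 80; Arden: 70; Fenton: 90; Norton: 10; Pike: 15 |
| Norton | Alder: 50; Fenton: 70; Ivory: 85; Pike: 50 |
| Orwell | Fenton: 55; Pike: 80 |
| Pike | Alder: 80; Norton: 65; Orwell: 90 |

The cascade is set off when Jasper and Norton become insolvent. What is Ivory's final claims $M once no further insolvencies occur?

Round 1 — Jasper, Norton become insolvent (initial).
  Alder: +80+50 → 130 ≥ 90
  Arden: +70 → 70 ≥ 40
  Fenton: +90+70 → 160 ≥ 40
  Ivory: +85 → 85 < 90
  Pike: +15+50 → 65 ≥ 50
Round 2 — Alder, Arden, Fenton, Pike become insolvent.
  Orwell: +15+80+90 → 185 ≥ 120
Round 3 — Orwell becomes insolvent.
No further insolvencies.

85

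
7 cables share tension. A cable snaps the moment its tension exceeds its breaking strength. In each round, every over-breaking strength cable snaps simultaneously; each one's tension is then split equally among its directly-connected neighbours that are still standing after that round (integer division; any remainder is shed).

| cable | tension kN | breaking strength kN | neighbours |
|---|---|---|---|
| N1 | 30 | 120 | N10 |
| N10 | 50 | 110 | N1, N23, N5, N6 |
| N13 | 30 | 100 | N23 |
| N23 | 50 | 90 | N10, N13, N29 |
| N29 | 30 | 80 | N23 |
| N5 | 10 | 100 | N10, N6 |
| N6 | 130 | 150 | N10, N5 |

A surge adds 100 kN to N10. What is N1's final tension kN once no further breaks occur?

67

Round 1 — N10 at 150 > 110. N10 snaps.
  N10 sheds 150 kN to N1, N23, N5, N6: 37 each (2 lost).
    N1: 30+37 = 67 ≤ 120
    N23: 50+37 = 87 ≤ 90
    N5: 10+37 = 47 ≤ 100
    N6: 130+37 = 167 > 150
Round 2 — N6 snaps.
  N6 sheds 167 kN to N5: 167 each.
    N5: 47+167 = 214 > 100
Round 3 — N5 snaps.
  N5 sheds 214 kN: no online neighbours, lost.
No further breaks.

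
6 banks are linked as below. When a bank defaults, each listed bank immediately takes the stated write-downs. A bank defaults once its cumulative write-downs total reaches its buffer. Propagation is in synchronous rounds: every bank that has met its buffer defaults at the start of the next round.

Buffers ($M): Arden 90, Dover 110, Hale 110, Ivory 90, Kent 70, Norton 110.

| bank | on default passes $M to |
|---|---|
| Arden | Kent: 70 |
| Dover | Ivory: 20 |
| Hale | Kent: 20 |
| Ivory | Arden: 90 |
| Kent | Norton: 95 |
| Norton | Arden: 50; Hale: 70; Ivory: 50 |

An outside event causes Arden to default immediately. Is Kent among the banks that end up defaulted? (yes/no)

yes

Round 1 — Arden defaults (initial).
  Kent: +70 → 70 ≥ 70
Round 2 — Kent defaults.
  Norton: +95 → 95 < 110
No further defaults.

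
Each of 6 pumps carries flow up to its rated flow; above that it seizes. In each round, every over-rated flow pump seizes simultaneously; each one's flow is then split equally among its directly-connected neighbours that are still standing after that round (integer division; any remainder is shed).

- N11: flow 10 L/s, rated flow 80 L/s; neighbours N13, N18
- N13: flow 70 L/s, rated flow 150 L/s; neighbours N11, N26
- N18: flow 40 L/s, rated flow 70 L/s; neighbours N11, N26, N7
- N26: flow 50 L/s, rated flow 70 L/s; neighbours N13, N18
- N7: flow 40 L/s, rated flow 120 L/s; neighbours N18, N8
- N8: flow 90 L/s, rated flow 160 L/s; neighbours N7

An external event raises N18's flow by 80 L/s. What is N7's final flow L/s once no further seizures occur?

Round 1 — N18 at 120 > 70. N18 seizes.
  N18 sheds 120 L/s to N11, N26, N7: 40 each.
    N11: 10+40 = 50 ≤ 80
    N26: 50+40 = 90 > 70
    N7: 40+40 = 80 ≤ 120
Round 2 — N26 seizes.
  N26 sheds 90 L/s to N13: 90 each.
    N13: 70+90 = 160 > 150
Round 3 — N13 seizes.
  N13 sheds 160 L/s to N11: 160 each.
    N11: 50+160 = 210 > 80
Round 4 — N11 seizes.
  N11 sheds 210 L/s: no online neighbours, lost.
No further seizures.

80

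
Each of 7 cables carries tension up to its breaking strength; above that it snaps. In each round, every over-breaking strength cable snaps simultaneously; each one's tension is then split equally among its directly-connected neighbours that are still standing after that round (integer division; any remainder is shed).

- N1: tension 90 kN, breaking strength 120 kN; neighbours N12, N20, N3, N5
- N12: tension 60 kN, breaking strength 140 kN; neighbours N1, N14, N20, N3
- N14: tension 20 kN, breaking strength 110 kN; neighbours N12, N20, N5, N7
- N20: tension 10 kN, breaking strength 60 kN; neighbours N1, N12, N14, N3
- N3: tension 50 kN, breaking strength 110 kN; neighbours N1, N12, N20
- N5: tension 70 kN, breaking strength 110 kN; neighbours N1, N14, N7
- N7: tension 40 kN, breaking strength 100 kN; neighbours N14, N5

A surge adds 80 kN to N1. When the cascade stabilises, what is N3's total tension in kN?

92

Round 1 — N1 at 170 > 120. N1 snaps.
  N1 sheds 170 kN to N12, N20, N3, N5: 42 each (2 lost).
    N12: 60+42 = 102 ≤ 140
    N20: 10+42 = 52 ≤ 60
    N3: 50+42 = 92 ≤ 110
    N5: 70+42 = 112 > 110
Round 2 — N5 snaps.
  N5 sheds 112 kN to N14, N7: 56 each.
    N14: 20+56 = 76 ≤ 110
    N7: 40+56 = 96 ≤ 100
No further breaks.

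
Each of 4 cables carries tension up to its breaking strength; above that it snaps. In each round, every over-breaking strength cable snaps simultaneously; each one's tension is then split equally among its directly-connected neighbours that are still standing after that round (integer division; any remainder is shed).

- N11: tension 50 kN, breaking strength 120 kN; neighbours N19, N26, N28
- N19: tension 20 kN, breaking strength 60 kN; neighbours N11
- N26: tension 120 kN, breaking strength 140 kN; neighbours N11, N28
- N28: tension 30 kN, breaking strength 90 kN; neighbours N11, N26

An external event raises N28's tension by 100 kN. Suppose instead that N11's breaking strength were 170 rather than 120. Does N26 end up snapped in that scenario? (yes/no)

With N11's breaking strength at 170:
Round 1 — N28 at 130 > 90. N28 snaps.
  N28 sheds 130 kN to N11, N26: 65 each.
    N11: 50+65 = 115 ≤ 170
    N26: 120+65 = 185 > 140
Round 2 — N26 snaps.
  N26 sheds 185 kN to N11: 185 each.
    N11: 115+185 = 300 > 170
Round 3 — N11 snaps.
  N11 sheds 300 kN to N19: 300 each.
    N19: 20+300 = 320 > 60
Round 4 — N19 snaps.
  N19 sheds 320 kN: no online neighbours, lost.
No further breaks.

yes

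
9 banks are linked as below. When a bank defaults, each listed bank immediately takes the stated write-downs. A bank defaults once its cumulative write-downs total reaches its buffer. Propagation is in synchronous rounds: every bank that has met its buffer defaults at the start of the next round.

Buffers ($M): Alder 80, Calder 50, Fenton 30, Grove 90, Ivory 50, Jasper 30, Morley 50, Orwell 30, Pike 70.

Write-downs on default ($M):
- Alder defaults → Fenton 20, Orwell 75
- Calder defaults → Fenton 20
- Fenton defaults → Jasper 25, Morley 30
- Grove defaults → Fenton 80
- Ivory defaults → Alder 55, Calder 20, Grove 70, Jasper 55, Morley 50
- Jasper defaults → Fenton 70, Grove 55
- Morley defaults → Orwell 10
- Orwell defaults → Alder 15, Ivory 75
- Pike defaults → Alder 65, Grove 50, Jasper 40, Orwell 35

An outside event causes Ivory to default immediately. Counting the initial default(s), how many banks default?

Round 1 — Ivory defaults (initial).
  Alder: +55 → 55 < 80
  Calder: +20 → 20 < 50
  Grove: +70 → 70 < 90
  Jasper: +55 → 55 ≥ 30
  Morley: +50 → 50 ≥ 50
Round 2 — Jasper, Morley default.
  Fenton: +70 → 70 ≥ 30
  Grove: +55 → 125 ≥ 90
  Orwell: +10 → 10 < 30
Round 3 — Fenton, Grove default.
No further defaults.

5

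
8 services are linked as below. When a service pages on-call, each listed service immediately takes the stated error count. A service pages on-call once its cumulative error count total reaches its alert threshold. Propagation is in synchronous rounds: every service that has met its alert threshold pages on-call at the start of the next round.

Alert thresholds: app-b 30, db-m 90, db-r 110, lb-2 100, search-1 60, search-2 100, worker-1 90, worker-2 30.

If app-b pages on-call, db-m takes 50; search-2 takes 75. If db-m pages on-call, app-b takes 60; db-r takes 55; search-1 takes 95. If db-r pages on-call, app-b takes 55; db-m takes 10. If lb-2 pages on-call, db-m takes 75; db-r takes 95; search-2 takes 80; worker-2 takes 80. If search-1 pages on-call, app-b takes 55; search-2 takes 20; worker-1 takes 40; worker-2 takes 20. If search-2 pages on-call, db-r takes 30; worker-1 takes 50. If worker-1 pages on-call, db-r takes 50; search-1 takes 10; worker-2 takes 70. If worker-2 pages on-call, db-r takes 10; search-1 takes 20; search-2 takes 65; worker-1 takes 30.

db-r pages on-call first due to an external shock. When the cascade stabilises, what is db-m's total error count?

Round 1 — db-r pages on-call (initial).
  app-b: +55 → 55 ≥ 30
  db-m: +10 → 10 < 90
Round 2 — app-b pages on-call.
  db-m: +50 → 60 < 90
  search-2: +75 → 75 < 100
No further pages.

60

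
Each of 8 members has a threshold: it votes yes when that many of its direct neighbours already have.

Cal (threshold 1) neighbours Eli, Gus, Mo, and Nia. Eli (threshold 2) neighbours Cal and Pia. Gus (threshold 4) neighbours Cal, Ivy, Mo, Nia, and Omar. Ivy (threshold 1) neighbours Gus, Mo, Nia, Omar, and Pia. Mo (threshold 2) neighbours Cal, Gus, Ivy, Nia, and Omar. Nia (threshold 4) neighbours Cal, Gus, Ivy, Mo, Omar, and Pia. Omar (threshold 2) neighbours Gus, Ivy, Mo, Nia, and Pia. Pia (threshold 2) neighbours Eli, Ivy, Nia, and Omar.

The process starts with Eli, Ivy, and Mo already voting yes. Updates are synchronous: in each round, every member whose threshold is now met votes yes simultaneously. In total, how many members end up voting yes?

8

Round 1 — Eli, Ivy, Mo vote yes (initial).
Round 2 — checking thresholds:
  Cal: 2 of 4 neighbours ≥ 1, votes yes.
  Gus: 2 of 5 neighbours < 4, holds.
  Nia: 2 of 6 neighbours < 4, holds.
  Omar: 2 of 5 neighbours ≥ 2, votes yes.
  Pia: 2 of 4 neighbours ≥ 2, votes yes.
Round 3 — checking thresholds:
  Gus: 4 of 5 neighbours ≥ 4, votes yes.
  Nia: 5 of 6 neighbours ≥ 4, votes yes.
Round 4 — no new yes votes; cascade stops.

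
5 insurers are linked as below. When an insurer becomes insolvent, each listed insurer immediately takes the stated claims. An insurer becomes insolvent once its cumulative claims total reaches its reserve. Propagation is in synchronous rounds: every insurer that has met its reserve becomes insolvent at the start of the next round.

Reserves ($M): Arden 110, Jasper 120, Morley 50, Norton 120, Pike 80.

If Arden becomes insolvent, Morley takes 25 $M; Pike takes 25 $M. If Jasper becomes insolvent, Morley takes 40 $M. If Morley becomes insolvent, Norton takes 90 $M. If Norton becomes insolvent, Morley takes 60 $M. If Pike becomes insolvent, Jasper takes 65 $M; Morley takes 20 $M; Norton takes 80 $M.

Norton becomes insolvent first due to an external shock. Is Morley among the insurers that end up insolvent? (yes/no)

yes

Round 1 — Norton becomes insolvent (initial).
  Morley: +60 → 60 ≥ 50
Round 2 — Morley becomes insolvent.
No further insolvencies.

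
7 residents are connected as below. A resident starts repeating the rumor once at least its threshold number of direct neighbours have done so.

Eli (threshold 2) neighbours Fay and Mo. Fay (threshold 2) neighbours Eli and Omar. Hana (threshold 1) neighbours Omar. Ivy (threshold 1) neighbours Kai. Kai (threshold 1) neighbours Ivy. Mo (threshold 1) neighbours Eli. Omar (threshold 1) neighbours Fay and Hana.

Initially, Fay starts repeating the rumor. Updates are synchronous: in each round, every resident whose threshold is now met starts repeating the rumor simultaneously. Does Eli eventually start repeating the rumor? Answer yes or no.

Round 1 — Fay starts repeating the rumor (initial).
Round 2 — checking thresholds:
  Eli: 1 of 2 neighbours < 2, holds.
  Omar: 1 of 2 neighbours ≥ 1, starts repeating the rumor.
Round 3 — checking thresholds:
  Eli: 1 of 2 neighbours < 2, holds.
  Hana: 1 of 1 neighbours ≥ 1, starts repeating the rumor.
Round 4 — no new spreads; cascade stops.

no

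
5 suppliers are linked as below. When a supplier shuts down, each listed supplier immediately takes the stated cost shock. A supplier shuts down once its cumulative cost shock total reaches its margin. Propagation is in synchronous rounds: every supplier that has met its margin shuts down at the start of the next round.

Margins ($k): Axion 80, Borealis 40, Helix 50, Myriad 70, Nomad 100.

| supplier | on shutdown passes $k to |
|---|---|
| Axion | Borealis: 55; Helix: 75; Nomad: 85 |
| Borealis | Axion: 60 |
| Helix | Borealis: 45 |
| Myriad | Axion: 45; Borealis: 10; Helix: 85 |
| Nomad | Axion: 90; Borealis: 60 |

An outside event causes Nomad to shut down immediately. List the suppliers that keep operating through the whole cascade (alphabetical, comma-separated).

Round 1 — Nomad shuts down (initial).
  Axion: +90 → 90 ≥ 80
  Borealis: +60 → 60 ≥ 40
Round 2 — Axion, Borealis shut down.
  Helix: +75 → 75 ≥ 50
Round 3 — Helix shuts down.
No further shutdowns.

Myriad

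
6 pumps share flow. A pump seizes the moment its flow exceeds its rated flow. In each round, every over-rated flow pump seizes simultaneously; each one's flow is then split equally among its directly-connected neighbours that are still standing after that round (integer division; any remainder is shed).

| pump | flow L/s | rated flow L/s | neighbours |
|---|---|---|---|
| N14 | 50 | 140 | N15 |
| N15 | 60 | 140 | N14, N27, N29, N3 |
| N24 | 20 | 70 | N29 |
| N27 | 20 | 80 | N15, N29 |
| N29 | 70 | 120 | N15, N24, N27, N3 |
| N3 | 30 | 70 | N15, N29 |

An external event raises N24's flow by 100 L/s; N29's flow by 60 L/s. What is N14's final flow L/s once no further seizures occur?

Round 1 — N24 at 120 > 70; N29 at 130 > 120. N24, N29 seize.
  N24 sheds 120 L/s: no online neighbours, lost.
  N29 sheds 130 L/s to N15, N27, N3: 43 each (1 lost).
    N15: 60+43 = 103 ≤ 140
    N27: 20+43 = 63 ≤ 80
    N3: 30+43 = 73 > 70
Round 2 — N3 seizes.
  N3 sheds 73 L/s to N15: 73 each.
    N15: 103+73 = 176 > 140
Round 3 — N15 seizes.
  N15 sheds 176 L/s to N14, N27: 88 each.
    N14: 50+88 = 138 ≤ 140
    N27: 63+88 = 151 > 80
Round 4 — N27 seizes.
  N27 sheds 151 L/s: no online neighbours, lost.
No further seizures.

138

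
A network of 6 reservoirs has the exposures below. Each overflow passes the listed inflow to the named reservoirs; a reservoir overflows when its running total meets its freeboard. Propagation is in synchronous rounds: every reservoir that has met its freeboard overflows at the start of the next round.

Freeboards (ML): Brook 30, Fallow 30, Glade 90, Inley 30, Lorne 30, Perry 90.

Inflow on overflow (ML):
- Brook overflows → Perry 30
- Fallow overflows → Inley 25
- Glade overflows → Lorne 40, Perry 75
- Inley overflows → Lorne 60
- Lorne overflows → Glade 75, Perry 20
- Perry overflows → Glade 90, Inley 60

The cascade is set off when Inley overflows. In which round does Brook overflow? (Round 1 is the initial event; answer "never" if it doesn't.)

Round 1 — Inley overflows (initial).
  Lorne: +60 → 60 ≥ 30
Round 2 — Lorne overflows.
  Glade: +75 → 75 < 90
  Perry: +20 → 20 < 90
No further overflows.

never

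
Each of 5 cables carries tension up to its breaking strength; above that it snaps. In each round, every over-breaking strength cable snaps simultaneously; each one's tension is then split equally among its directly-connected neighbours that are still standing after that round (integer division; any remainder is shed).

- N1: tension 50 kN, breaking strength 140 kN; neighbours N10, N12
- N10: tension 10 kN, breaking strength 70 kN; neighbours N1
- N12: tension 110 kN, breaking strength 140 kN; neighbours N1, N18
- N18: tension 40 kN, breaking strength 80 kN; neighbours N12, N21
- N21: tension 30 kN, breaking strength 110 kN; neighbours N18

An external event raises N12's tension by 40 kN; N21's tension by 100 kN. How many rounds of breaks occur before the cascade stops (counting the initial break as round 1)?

2

Round 1 — N12 at 150 > 140; N21 at 130 > 110. N12, N21 snap.
  N12 sheds 150 kN to N1, N18: 75 each.
    N1: 50+75 = 125 ≤ 140
    N18: 40+75 = 115 > 80
  N21 sheds 130 kN to N18: 130 each.
    N18: 115+130 = 245 > 80
Round 2 — N18 snaps.
  N18 sheds 245 kN: no online neighbours, lost.
No further breaks.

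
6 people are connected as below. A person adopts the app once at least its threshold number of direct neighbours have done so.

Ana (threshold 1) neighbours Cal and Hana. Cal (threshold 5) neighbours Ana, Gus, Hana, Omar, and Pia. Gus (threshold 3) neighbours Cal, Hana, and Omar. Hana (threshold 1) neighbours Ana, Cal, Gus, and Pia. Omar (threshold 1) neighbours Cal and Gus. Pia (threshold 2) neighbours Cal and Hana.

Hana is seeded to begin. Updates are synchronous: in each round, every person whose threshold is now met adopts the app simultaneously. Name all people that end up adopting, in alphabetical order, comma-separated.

Ana, Hana

Round 1 — Hana adopts the app (initial).
Round 2 — checking thresholds:
  Ana: 1 of 2 neighbours ≥ 1, adopts the app.
  Cal: 1 of 5 neighbours < 5, below threshold.
  Gus: 1 of 3 neighbours < 3, below threshold.
  Pia: 1 of 2 neighbours < 2, below threshold.
Round 3 — no new adoptions; cascade stops.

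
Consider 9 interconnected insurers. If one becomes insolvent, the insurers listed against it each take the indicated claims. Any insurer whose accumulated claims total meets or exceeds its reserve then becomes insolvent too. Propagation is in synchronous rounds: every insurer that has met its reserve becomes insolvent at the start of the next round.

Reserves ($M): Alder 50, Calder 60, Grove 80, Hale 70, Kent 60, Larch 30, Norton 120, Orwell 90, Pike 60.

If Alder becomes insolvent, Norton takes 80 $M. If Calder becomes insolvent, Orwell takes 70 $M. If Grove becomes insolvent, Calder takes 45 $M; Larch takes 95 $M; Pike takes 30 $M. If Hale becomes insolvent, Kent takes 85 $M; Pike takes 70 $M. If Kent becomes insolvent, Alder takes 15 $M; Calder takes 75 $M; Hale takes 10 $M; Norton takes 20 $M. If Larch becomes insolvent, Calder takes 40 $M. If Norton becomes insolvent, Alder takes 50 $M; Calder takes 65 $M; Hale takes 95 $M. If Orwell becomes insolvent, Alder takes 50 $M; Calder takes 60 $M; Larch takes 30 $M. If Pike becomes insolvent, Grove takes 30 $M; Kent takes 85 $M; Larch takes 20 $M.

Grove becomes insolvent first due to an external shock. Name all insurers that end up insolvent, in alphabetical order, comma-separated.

Round 1 — Grove becomes insolvent (initial).
  Calder: +45 → 45 < 60
  Larch: +95 → 95 ≥ 30
  Pike: +30 → 30 < 60
Round 2 — Larch becomes insolvent.
  Calder: +40 → 85 ≥ 60
Round 3 — Calder becomes insolvent.
  Orwell: +70 → 70 < 90
No further insolvencies.

Calder, Grove, Larch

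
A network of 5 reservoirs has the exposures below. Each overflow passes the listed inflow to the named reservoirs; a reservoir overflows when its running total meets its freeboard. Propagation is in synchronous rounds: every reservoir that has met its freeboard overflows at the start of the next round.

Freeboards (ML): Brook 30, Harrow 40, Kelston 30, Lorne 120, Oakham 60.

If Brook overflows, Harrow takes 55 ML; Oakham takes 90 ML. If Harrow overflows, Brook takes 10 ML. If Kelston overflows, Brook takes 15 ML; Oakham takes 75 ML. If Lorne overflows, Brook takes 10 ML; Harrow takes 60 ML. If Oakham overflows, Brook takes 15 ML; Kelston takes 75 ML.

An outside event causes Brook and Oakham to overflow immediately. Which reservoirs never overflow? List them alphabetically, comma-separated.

Round 1 — Brook, Oakham overflow (initial).
  Harrow: +55 → 55 ≥ 40
  Kelston: +75 → 75 ≥ 30
Round 2 — Harrow, Kelston overflow.
No further overflows.

Lorne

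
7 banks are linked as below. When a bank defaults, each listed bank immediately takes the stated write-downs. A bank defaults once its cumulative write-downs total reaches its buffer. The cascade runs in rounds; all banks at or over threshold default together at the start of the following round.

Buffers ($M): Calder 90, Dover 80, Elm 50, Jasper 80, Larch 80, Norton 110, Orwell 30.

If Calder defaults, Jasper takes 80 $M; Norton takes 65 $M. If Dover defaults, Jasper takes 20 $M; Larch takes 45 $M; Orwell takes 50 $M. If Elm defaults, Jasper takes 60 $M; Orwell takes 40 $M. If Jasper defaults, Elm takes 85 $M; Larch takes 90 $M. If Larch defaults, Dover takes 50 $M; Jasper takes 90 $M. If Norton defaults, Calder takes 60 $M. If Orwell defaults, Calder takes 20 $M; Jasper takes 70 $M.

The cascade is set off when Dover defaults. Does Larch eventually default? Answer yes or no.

Round 1 — Dover defaults (initial).
  Jasper: +20 → 20 < 80
  Larch: +45 → 45 < 80
  Orwell: +50 → 50 ≥ 30
Round 2 — Orwell defaults.
  Calder: +20 → 20 < 90
  Jasper: +70 → 90 ≥ 80
Round 3 — Jasper defaults.
  Elm: +85 → 85 ≥ 50
  Larch: +90 → 135 ≥ 80
Round 4 — Elm, Larch default.
No further defaults.

yes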